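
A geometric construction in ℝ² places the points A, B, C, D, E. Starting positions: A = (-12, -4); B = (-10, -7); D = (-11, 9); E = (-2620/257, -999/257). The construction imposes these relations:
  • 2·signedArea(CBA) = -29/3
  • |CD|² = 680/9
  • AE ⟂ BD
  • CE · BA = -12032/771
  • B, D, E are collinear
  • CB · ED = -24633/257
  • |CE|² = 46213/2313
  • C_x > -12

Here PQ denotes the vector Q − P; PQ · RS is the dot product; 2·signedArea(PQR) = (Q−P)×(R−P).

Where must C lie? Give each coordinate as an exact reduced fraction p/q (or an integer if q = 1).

C = (-35/3, 1/3)

1. C_x = -35/3  [CE · BA = -12032/771 ∩ 2·signedArea(CBA) = -29/3]
2. C_y = 1/3  [CE · BA = -12032/771 ∩ 2·signedArea(CBA) = -29/3]
   → C = (-35/3, 1/3)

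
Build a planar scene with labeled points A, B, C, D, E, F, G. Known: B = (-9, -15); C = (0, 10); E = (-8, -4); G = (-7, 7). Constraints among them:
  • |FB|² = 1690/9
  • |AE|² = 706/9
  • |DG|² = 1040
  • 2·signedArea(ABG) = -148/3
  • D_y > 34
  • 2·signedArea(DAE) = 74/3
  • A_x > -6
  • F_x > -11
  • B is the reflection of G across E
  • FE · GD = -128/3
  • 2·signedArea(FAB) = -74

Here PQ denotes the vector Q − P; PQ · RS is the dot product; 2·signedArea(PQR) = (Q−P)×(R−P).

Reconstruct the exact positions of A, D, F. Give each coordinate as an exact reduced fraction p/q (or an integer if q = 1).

A = (-5, 13/3)
D = (9, 35)
F = (-10, -4/3)

1. A_x = -5  [line -22·x + 2·y + -356/3 = 0 ∩ |AE|² = 706/9]
2. A_y = 13/3  [line -22·x + 2·y + -356/3 = 0 ∩ |AE|² = 706/9]
   → A = (-5, 13/3)
3. D_x = 9  [line 25/3·x + -3·y + 30 = 0 ∩ |DG|² = 1040]
4. D_y = 35  [line 25/3·x + -3·y + 30 = 0 ∩ |DG|² = 1040]
   → D = (9, 35)
5. F_x = -10  [2·signedArea(FAB) = -74 ∩ FE · GD = -128/3]
6. F_y = -4/3  [2·signedArea(FAB) = -74 ∩ FE · GD = -128/3]
   → F = (-10, -4/3)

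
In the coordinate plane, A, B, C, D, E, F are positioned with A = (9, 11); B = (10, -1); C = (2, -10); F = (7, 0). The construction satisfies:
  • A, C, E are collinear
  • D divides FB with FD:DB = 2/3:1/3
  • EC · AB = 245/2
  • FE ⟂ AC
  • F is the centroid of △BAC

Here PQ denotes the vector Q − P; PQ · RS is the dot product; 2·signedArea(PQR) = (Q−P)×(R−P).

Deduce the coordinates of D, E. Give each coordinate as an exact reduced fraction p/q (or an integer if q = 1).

1. D_x = 9  [D divides FB with FD:DB = 2/3:1/3]
2. D_y = -2/3  [D divides FB with FD:DB = 2/3:1/3]
   → D = (9, -2/3)
3. E_x = 11/2  [A, C, E are collinear ∩ FE ⟂ AC]
4. E_y = 1/2  [A, C, E are collinear ∩ FE ⟂ AC]
   → E = (11/2, 1/2)

D = (9, -2/3)
E = (11/2, 1/2)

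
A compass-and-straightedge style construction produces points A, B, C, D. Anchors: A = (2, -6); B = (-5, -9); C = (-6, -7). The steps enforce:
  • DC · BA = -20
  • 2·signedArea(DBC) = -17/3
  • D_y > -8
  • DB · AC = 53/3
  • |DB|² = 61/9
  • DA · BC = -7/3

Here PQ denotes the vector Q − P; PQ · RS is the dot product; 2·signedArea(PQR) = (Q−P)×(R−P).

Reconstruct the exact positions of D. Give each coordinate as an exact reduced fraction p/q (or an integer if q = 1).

D = (-3, -22/3)

1. D_x = -3  [DA · BC = -7/3 ∩ 2·signedArea(DBC) = -17/3]
2. D_y = -22/3  [DA · BC = -7/3 ∩ 2·signedArea(DBC) = -17/3]
   → D = (-3, -22/3)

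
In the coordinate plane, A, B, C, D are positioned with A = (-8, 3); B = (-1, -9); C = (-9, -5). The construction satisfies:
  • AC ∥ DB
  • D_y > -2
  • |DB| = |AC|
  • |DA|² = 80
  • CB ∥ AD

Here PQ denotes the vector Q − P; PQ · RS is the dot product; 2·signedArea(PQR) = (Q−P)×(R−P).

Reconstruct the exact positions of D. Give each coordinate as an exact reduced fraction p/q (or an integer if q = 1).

1. D_x = 0  [AC ∥ DB ∩ CB ∥ AD]
2. D_y = -1  [AC ∥ DB ∩ CB ∥ AD]
   → D = (0, -1)

D = (0, -1)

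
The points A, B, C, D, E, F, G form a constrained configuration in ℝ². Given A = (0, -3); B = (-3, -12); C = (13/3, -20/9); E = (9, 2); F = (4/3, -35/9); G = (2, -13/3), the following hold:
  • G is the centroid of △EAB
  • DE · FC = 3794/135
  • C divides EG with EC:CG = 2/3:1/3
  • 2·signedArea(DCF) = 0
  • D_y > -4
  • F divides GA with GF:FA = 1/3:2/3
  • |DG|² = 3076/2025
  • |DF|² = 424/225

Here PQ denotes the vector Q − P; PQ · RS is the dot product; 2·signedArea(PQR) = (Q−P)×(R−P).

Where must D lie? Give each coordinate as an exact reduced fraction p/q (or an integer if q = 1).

D = (38/15, -29/9)

1. D_x = 38/15  [2·signedArea(DCF) = 0 ∩ DE · FC = 3794/135]
2. D_y = -29/9  [2·signedArea(DCF) = 0 ∩ DE · FC = 3794/135]
   → D = (38/15, -29/9)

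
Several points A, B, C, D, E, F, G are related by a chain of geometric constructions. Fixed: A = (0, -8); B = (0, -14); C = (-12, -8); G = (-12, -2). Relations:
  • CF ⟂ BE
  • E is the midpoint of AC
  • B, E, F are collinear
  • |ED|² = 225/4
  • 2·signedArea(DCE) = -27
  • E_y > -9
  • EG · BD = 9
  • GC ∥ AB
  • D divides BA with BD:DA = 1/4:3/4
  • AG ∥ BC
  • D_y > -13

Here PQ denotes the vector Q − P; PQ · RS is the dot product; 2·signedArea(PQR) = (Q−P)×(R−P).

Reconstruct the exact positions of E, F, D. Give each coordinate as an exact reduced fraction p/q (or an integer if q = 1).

1. E_x = -6  [E is the midpoint of AC]
2. E_y = -8  [E is the midpoint of AC]
   → E = (-6, -8)
3. F_x = -9  [B, E, F are collinear ∩ CF ⟂ BE]
4. F_y = -5  [B, E, F are collinear ∩ CF ⟂ BE]
   → F = (-9, -5)
5. D_x = 0  [D divides BA with BD:DA = 1/4:3/4]
6. D_y = -25/2  [D divides BA with BD:DA = 1/4:3/4]
   → D = (0, -25/2)

D = (0, -25/2)
E = (-6, -8)
F = (-9, -5)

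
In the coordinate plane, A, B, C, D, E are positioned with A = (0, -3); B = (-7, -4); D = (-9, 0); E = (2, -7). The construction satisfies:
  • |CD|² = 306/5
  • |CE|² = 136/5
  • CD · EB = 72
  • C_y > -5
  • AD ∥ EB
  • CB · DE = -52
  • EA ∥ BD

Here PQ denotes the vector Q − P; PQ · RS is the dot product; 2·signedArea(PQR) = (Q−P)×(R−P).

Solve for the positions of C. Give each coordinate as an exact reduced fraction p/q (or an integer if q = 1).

1. C_x = -12/5  [CB · DE = -52 ∩ CD · EB = 72]
2. C_y = -21/5  [CB · DE = -52 ∩ CD · EB = 72]
   → C = (-12/5, -21/5)

C = (-12/5, -21/5)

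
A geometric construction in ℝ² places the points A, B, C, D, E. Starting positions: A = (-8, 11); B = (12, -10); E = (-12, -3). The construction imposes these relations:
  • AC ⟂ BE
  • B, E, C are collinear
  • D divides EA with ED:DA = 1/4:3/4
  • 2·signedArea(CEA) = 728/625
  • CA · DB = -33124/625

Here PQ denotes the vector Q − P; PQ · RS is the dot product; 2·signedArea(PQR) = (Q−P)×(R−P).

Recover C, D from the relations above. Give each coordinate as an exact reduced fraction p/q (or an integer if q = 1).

1. C_x = -7548/625  [B, E, C are collinear ∩ AC ⟂ BE]
2. C_y = -1861/625  [B, E, C are collinear ∩ AC ⟂ BE]
   → C = (-7548/625, -1861/625)
3. D_x = -11  [D divides EA with ED:DA = 1/4:3/4]
4. D_y = 1/2  [D divides EA with ED:DA = 1/4:3/4]
   → D = (-11, 1/2)

C = (-7548/625, -1861/625)
D = (-11, 1/2)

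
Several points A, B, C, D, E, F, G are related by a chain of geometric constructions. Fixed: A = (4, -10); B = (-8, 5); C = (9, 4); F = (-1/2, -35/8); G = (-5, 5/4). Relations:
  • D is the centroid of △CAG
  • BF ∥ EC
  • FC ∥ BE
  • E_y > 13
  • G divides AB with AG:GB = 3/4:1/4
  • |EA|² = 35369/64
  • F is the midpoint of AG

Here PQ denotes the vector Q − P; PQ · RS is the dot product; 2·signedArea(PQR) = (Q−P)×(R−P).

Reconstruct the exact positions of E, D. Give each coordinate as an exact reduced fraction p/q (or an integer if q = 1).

D = (8/3, -19/12)
E = (3/2, 107/8)

1. E_x = 3/2  [BF ∥ EC ∩ FC ∥ BE]
2. E_y = 107/8  [BF ∥ EC ∩ FC ∥ BE]
   → E = (3/2, 107/8)
3. D_x = 8/3  [D is the centroid of △CAG]
4. D_y = -19/12  [D is the centroid of △CAG]
   → D = (8/3, -19/12)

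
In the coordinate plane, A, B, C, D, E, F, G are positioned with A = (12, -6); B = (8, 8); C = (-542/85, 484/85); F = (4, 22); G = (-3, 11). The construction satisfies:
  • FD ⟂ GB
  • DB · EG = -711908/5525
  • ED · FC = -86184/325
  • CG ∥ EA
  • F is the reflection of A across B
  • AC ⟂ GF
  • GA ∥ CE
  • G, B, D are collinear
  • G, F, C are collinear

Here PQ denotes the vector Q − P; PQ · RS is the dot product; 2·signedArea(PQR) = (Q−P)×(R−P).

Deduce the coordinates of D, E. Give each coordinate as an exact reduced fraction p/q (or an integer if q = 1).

1. D_x = 47/65  [G, B, D are collinear ∩ FD ⟂ GB]
2. D_y = 649/65  [G, B, D are collinear ∩ FD ⟂ GB]
   → D = (47/65, 649/65)
3. E_x = 733/85  [CG ∥ EA ∩ GA ∥ CE]
4. E_y = -961/85  [CG ∥ EA ∩ GA ∥ CE]
   → E = (733/85, -961/85)

D = (47/65, 649/65)
E = (733/85, -961/85)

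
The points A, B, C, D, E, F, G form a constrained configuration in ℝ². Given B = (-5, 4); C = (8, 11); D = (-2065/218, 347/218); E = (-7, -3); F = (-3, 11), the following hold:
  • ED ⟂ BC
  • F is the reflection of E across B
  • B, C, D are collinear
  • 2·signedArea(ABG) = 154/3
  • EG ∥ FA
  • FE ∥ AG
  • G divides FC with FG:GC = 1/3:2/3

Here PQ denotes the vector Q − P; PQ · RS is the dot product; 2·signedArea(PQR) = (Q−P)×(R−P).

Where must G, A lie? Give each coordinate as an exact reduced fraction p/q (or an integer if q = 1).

1. G_x = 2/3  [G divides FC with FG:GC = 1/3:2/3]
2. G_y = 11  [G divides FC with FG:GC = 1/3:2/3]
   → G = (2/3, 11)
3. A_x = 14/3  [FE ∥ AG ∩ EG ∥ FA]
4. A_y = 25  [FE ∥ AG ∩ EG ∥ FA]
   → A = (14/3, 25)

A = (14/3, 25)
G = (2/3, 11)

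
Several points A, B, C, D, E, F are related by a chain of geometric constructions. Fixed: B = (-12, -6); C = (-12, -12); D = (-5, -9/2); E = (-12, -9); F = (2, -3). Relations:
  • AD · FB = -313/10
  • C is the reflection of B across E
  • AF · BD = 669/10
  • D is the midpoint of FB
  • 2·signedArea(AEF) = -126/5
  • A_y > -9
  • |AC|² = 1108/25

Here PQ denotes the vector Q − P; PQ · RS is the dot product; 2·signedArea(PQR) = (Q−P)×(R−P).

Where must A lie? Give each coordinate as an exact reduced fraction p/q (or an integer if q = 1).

1. A_x = -32/5  [AF · BD = 669/10 ∩ 2·signedArea(AEF) = -126/5]
2. A_y = -42/5  [AF · BD = 669/10 ∩ 2·signedArea(AEF) = -126/5]
   → A = (-32/5, -42/5)

A = (-32/5, -42/5)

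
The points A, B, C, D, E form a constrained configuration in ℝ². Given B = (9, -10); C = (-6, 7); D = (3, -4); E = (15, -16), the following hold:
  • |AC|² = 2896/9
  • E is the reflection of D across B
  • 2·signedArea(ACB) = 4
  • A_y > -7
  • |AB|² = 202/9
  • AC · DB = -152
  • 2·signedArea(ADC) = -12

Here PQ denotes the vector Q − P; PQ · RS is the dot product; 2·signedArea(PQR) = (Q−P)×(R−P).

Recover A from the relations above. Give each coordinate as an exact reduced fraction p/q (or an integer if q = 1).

1. A_x = 6  [2·signedArea(ADC) = -12 ∩ AC · DB = -152]
2. A_y = -19/3  [2·signedArea(ADC) = -12 ∩ AC · DB = -152]
   → A = (6, -19/3)

A = (6, -19/3)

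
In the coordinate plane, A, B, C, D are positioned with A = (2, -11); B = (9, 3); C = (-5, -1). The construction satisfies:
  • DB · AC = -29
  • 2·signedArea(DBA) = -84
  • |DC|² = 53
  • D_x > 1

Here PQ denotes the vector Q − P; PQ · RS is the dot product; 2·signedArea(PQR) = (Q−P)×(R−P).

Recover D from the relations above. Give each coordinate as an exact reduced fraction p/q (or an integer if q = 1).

D = (2, 1)

1. D_x = 2  [2·signedArea(DBA) = -84 ∩ DB · AC = -29]
2. D_y = 1  [2·signedArea(DBA) = -84 ∩ DB · AC = -29]
   → D = (2, 1)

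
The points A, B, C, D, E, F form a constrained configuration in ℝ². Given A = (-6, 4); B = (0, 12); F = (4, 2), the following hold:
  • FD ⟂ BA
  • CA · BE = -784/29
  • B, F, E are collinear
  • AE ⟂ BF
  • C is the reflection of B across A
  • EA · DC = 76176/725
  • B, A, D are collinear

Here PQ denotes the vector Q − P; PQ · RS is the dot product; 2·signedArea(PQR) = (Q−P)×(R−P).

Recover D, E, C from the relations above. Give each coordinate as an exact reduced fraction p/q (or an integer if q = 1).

C = (-12, -4)
D = (-84/25, 188/25)
E = (56/29, 208/29)

1. D_x = -84/25  [B, A, D are collinear ∩ FD ⟂ BA]
2. D_y = 188/25  [B, A, D are collinear ∩ FD ⟂ BA]
   → D = (-84/25, 188/25)
3. E_x = 56/29  [B, F, E are collinear ∩ AE ⟂ BF]
4. E_y = 208/29  [B, F, E are collinear ∩ AE ⟂ BF]
   → E = (56/29, 208/29)
5. C_x = -12  [C is the reflection of B across A]
6. C_y = -4  [C is the reflection of B across A]
   → C = (-12, -4)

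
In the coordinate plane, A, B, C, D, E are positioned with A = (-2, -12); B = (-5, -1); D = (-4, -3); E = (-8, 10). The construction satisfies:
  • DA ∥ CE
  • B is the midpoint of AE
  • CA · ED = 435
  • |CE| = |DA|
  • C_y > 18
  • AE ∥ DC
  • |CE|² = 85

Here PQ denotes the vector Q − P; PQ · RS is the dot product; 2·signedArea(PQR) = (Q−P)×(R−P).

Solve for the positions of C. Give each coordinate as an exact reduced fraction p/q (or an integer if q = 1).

1. C_x = -10  [DA ∥ CE ∩ AE ∥ DC]
2. C_y = 19  [DA ∥ CE ∩ AE ∥ DC]
   → C = (-10, 19)

C = (-10, 19)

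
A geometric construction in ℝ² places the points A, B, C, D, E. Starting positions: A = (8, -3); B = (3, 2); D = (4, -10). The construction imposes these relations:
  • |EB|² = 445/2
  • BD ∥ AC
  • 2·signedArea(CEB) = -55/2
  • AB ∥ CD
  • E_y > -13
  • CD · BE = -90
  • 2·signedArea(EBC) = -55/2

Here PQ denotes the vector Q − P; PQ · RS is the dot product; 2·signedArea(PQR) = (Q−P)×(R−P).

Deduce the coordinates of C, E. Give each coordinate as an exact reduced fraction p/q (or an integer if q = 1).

C = (9, -15)
E = (13/2, -25/2)

1. C_x = 9  [AB ∥ CD ∩ BD ∥ AC]
2. C_y = -15  [AB ∥ CD ∩ BD ∥ AC]
   → C = (9, -15)
3. E_x = 13/2  [2·signedArea(EBC) = -55/2 ∩ CD · BE = -90]
4. E_y = -25/2  [2·signedArea(EBC) = -55/2 ∩ CD · BE = -90]
   → E = (13/2, -25/2)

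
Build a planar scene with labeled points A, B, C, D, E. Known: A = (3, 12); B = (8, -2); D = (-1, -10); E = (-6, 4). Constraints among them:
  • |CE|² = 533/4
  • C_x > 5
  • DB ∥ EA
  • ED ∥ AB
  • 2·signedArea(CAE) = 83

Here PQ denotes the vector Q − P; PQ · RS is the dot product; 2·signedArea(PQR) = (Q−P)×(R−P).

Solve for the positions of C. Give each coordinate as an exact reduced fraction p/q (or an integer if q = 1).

1. C_x = 11/2  [line 8·x + -9·y + 1 = 0 ∩ |CE|² = 533/4]
2. C_y = 5  [line 8·x + -9·y + 1 = 0 ∩ |CE|² = 533/4]
   → C = (11/2, 5)

C = (11/2, 5)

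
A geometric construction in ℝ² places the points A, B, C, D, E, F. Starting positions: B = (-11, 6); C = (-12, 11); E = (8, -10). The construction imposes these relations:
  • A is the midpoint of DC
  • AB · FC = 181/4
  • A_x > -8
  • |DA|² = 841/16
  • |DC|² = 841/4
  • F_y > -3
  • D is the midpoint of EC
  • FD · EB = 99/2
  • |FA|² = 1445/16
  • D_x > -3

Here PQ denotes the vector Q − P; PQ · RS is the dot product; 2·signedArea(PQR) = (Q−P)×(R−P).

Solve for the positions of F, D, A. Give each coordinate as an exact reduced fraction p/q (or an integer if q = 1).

A = (-7, 23/4)
D = (-2, 1/2)
F = (-3/2, -2)

1. D_x = -2  [D is the midpoint of EC]
2. D_y = 1/2  [D is the midpoint of EC]
   → D = (-2, 1/2)
3. A_x = -7  [A is the midpoint of DC]
4. A_y = 23/4  [A is the midpoint of DC]
   → A = (-7, 23/4)
5. F_x = -3/2  [FD · EB = 99/2 ∩ AB · FC = 181/4]
6. F_y = -2  [FD · EB = 99/2 ∩ AB · FC = 181/4]
   → F = (-3/2, -2)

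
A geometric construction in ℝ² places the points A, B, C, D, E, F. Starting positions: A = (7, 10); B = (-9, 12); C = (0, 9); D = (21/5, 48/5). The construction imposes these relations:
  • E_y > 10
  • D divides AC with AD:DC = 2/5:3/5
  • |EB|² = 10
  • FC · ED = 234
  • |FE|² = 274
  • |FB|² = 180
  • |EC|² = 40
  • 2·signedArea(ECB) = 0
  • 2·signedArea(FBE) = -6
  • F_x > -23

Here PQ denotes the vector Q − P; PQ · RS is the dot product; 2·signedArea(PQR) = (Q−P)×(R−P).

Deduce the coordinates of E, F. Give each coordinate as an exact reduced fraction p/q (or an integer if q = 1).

1. E_x = -6  [line -3·x + -9·y + 81 = 0 ∩ |EC|² = 40]
2. E_y = 11  [line -3·x + -9·y + 81 = 0 ∩ |EC|² = 40]
   → E = (-6, 11)
3. F_x = -111/5  [FC · ED = 234 ∩ 2·signedArea(FBE) = -6]
4. F_y = 72/5  [FC · ED = 234 ∩ 2·signedArea(FBE) = -6]
   → F = (-111/5, 72/5)

E = (-6, 11)
F = (-111/5, 72/5)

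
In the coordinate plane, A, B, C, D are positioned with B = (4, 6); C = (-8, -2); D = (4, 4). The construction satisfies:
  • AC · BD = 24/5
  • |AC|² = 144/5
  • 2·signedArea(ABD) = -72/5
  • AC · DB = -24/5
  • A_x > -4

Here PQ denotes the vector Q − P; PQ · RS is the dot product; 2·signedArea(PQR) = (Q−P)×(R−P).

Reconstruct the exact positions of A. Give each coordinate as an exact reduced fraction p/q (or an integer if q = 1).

1. A_x = -16/5  [2·signedArea(ABD) = -72/5 ∩ AC · BD = 24/5]
2. A_y = 2/5  [2·signedArea(ABD) = -72/5 ∩ AC · BD = 24/5]
   → A = (-16/5, 2/5)

A = (-16/5, 2/5)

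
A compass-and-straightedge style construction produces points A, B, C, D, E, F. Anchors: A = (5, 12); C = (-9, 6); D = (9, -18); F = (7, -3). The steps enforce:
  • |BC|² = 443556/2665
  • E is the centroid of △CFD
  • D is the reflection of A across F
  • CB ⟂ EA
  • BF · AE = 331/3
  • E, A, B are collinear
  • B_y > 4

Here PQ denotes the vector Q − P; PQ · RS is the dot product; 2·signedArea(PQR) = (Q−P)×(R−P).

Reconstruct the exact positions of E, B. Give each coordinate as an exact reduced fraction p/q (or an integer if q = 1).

B = (9981/2665, 10662/2665)
E = (7/3, -5)

1. E_x = 7/3  [E is the centroid of △CFD]
2. E_y = -5  [E is the centroid of △CFD]
   → E = (7/3, -5)
3. B_x = 9981/2665  [E, A, B are collinear ∩ CB ⟂ EA]
4. B_y = 10662/2665  [E, A, B are collinear ∩ CB ⟂ EA]
   → B = (9981/2665, 10662/2665)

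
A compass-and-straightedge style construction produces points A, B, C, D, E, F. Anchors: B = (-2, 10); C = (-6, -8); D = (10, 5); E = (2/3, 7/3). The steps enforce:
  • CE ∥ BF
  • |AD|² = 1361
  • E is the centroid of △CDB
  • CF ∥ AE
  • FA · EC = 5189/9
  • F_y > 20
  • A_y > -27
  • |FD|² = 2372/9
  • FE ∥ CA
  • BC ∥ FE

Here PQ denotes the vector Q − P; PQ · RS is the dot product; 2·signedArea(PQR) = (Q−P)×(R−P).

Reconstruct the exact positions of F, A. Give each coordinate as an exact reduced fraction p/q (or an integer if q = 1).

1. F_x = 14/3  [BC ∥ FE ∩ CE ∥ BF]
2. F_y = 61/3  [BC ∥ FE ∩ CE ∥ BF]
   → F = (14/3, 61/3)
3. A_x = -10  [CF ∥ AE ∩ FE ∥ CA]
4. A_y = -26  [CF ∥ AE ∩ FE ∥ CA]
   → A = (-10, -26)

A = (-10, -26)
F = (14/3, 61/3)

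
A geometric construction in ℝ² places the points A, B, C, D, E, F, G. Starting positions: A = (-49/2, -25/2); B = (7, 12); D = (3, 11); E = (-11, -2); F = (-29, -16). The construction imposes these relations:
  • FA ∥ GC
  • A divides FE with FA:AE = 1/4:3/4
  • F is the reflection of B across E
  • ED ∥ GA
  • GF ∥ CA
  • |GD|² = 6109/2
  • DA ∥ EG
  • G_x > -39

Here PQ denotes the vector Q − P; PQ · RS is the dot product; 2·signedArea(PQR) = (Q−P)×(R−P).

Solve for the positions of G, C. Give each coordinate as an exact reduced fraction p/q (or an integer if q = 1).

C = (-34, -22)
G = (-77/2, -51/2)

1. G_x = -77/2  [ED ∥ GA ∩ DA ∥ EG]
2. G_y = -51/2  [ED ∥ GA ∩ DA ∥ EG]
   → G = (-77/2, -51/2)
3. C_x = -34  [GF ∥ CA ∩ FA ∥ GC]
4. C_y = -22  [GF ∥ CA ∩ FA ∥ GC]
   → C = (-34, -22)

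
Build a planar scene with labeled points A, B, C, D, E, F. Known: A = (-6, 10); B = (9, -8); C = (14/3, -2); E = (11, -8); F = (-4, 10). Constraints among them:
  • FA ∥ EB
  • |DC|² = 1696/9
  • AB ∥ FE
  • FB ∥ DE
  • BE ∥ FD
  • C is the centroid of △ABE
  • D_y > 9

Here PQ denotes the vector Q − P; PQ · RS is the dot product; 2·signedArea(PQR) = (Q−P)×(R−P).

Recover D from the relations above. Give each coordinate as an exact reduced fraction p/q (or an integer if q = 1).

1. D_x = -2  [FB ∥ DE ∩ BE ∥ FD]
2. D_y = 10  [FB ∥ DE ∩ BE ∥ FD]
   → D = (-2, 10)

D = (-2, 10)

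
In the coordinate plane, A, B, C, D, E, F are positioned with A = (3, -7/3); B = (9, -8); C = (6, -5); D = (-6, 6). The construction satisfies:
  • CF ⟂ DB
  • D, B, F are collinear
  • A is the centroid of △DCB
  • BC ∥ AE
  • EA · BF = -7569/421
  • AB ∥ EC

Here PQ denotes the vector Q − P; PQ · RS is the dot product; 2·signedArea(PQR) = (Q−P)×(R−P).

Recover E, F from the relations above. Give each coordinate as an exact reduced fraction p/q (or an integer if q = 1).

E = (0, 2/3)
F = (2484/421, -2150/421)

1. E_x = 0  [AB ∥ EC ∩ BC ∥ AE]
2. E_y = 2/3  [AB ∥ EC ∩ BC ∥ AE]
   → E = (0, 2/3)
3. F_x = 2484/421  [D, B, F are collinear ∩ CF ⟂ DB]
4. F_y = -2150/421  [D, B, F are collinear ∩ CF ⟂ DB]
   → F = (2484/421, -2150/421)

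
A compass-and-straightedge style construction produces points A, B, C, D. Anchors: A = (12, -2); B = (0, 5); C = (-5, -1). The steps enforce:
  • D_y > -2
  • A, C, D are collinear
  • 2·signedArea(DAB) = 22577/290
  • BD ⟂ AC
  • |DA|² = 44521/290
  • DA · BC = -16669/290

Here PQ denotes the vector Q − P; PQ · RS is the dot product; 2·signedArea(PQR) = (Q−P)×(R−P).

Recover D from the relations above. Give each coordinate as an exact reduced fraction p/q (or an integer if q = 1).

D = (-107/290, -369/290)

1. D_x = -107/290  [A, C, D are collinear ∩ BD ⟂ AC]
2. D_y = -369/290  [A, C, D are collinear ∩ BD ⟂ AC]
   → D = (-107/290, -369/290)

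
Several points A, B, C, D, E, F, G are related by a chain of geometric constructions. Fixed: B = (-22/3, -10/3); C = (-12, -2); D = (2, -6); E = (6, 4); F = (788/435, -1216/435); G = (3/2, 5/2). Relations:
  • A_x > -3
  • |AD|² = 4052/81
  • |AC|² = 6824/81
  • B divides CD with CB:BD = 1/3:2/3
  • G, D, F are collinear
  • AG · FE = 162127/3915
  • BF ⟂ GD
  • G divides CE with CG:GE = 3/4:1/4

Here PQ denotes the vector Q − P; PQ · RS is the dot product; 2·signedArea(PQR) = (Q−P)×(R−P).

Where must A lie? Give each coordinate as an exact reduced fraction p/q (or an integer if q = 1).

A = (-26/9, -8/9)

1. A_x = -26/9  [line -1822/435·x + -2956/435·y + -14204/783 = 0 ∩ |AC|² = 6824/81]
2. A_y = -8/9  [line -1822/435·x + -2956/435·y + -14204/783 = 0 ∩ |AC|² = 6824/81]
   → A = (-26/9, -8/9)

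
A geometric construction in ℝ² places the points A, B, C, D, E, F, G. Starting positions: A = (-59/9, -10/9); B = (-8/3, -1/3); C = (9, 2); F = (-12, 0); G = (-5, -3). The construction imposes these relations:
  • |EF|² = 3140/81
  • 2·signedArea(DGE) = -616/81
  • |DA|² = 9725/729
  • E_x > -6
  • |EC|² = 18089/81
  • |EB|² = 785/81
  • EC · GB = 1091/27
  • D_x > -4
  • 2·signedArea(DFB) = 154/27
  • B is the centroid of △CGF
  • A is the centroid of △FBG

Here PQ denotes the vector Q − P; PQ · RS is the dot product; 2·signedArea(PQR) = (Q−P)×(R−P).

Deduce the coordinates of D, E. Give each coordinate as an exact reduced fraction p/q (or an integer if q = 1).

D = (-86/27, 8/27)
E = (-52/9, -2/9)

1. D_x = -86/27  [line 1/3·x + 28/3·y + -46/27 = 0 ∩ |DA|² = 9725/729]
2. D_y = 8/27  [line 1/3·x + 28/3·y + -46/27 = 0 ∩ |DA|² = 9725/729]
   → D = (-86/27, 8/27)
3. E_x = -52/9  [EC · GB = 1091/27 ∩ 2·signedArea(DGE) = -616/81]
4. E_y = -2/9  [EC · GB = 1091/27 ∩ 2·signedArea(DGE) = -616/81]
   → E = (-52/9, -2/9)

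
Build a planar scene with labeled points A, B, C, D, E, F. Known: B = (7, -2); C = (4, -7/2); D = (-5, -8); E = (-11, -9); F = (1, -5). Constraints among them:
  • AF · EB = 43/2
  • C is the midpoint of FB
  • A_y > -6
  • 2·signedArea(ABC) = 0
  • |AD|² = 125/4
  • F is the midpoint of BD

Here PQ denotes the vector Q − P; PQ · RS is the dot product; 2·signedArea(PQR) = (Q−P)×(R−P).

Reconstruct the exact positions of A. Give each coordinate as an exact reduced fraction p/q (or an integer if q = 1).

A = (0, -11/2)

1. A_x = 0  [2·signedArea(ABC) = 0 ∩ AF · EB = 43/2]
2. A_y = -11/2  [2·signedArea(ABC) = 0 ∩ AF · EB = 43/2]
   → A = (0, -11/2)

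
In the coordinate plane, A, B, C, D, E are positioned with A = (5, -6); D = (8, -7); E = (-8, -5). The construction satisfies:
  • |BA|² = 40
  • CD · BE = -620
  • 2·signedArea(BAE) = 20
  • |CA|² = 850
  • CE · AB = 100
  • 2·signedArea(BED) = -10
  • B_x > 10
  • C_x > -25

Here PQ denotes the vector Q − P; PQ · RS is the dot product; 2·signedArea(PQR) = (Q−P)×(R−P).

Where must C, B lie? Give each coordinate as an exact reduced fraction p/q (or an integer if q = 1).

B = (11, -8)
C = (-24, -3)

1. B_x = 11  [2·signedArea(BED) = -10 ∩ 2·signedArea(BAE) = 20]
2. B_y = -8  [2·signedArea(BED) = -10 ∩ 2·signedArea(BAE) = 20]
   → B = (11, -8)
3. C_x = -24  [CE · AB = 100 ∩ CD · BE = -620]
4. C_y = -3  [CE · AB = 100 ∩ CD · BE = -620]
   → C = (-24, -3)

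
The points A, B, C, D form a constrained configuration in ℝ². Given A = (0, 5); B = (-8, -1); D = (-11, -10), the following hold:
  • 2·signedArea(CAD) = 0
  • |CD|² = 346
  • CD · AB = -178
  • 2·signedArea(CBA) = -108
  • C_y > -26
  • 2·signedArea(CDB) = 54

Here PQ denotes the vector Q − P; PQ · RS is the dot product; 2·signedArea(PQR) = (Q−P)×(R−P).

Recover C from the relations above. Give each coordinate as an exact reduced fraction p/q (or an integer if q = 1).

1. C_x = -22  [2·signedArea(CAD) = 0 ∩ CD · AB = -178]
2. C_y = -25  [2·signedArea(CAD) = 0 ∩ CD · AB = -178]
   → C = (-22, -25)

C = (-22, -25)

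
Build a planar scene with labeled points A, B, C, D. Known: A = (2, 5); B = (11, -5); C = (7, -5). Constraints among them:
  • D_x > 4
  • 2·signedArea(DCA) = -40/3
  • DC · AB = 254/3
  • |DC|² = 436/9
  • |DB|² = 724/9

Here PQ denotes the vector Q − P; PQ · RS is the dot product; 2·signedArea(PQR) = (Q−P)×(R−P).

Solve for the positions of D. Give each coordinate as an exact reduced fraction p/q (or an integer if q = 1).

1. D_x = 5  [2·signedArea(DCA) = -40/3 ∩ DC · AB = 254/3]
2. D_y = 5/3  [2·signedArea(DCA) = -40/3 ∩ DC · AB = 254/3]
   → D = (5, 5/3)

D = (5, 5/3)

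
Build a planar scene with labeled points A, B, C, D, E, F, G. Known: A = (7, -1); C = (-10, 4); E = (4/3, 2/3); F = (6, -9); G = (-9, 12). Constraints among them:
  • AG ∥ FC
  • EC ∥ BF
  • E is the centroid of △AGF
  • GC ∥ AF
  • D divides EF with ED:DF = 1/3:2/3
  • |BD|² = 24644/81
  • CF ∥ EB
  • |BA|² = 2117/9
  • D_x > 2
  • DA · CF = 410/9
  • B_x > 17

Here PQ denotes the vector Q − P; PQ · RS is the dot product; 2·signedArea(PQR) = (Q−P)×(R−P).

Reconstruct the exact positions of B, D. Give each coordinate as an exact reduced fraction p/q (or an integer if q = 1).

B = (52/3, -37/3)
D = (26/9, -23/9)

1. B_x = 52/3  [EC ∥ BF ∩ CF ∥ EB]
2. B_y = -37/3  [EC ∥ BF ∩ CF ∥ EB]
   → B = (52/3, -37/3)
3. D_x = 26/9  [D divides EF with ED:DF = 1/3:2/3]
4. D_y = -23/9  [D divides EF with ED:DF = 1/3:2/3]
   → D = (26/9, -23/9)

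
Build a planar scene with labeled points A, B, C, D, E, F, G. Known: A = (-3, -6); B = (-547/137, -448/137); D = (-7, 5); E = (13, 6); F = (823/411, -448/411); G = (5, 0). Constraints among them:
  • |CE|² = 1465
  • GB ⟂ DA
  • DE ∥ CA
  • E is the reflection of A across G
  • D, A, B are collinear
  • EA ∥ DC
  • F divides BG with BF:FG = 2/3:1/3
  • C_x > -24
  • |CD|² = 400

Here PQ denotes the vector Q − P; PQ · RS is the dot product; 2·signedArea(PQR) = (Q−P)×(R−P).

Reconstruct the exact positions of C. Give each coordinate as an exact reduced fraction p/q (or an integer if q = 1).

C = (-23, -7)

1. C_x = -23  [DE ∥ CA ∩ EA ∥ DC]
2. C_y = -7  [DE ∥ CA ∩ EA ∥ DC]
   → C = (-23, -7)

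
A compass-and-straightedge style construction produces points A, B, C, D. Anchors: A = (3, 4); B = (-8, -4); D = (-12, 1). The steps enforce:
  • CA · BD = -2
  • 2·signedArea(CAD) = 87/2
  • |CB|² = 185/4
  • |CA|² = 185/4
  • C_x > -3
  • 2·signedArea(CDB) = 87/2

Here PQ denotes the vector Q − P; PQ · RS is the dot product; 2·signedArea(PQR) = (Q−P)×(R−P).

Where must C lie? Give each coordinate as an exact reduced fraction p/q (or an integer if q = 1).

C = (-5/2, 0)

1. C_x = -5/2  [CA · BD = -2 ∩ 2·signedArea(CDB) = 87/2]
2. C_y = 0  [CA · BD = -2 ∩ 2·signedArea(CDB) = 87/2]
   → C = (-5/2, 0)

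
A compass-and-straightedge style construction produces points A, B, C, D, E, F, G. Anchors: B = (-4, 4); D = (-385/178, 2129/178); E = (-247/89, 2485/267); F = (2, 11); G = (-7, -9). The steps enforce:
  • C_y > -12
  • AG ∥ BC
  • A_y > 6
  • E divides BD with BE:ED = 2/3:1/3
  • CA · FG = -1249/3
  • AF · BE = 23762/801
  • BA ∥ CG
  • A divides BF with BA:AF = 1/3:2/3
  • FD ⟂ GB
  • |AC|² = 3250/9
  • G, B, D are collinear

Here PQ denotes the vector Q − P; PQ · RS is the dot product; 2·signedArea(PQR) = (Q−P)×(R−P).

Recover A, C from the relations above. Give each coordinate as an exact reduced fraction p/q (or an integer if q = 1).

1. A_x = -2  [A divides BF with BA:AF = 1/3:2/3]
2. A_y = 19/3  [A divides BF with BA:AF = 1/3:2/3]
   → A = (-2, 19/3)
3. C_x = -9  [BA ∥ CG ∩ AG ∥ BC]
4. C_y = -34/3  [BA ∥ CG ∩ AG ∥ BC]
   → C = (-9, -34/3)

A = (-2, 19/3)
C = (-9, -34/3)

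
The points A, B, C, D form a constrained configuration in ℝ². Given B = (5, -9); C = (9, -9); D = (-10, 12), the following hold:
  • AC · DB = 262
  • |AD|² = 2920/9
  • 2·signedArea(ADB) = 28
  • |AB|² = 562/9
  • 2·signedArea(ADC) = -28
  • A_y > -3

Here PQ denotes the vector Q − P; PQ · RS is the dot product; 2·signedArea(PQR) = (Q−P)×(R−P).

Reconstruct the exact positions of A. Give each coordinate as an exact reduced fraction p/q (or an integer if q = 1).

A = (4/3, -2)

1. A_x = 4/3  [2·signedArea(ADC) = -28 ∩ 2·signedArea(ADB) = 28]
2. A_y = -2  [2·signedArea(ADC) = -28 ∩ 2·signedArea(ADB) = 28]
   → A = (4/3, -2)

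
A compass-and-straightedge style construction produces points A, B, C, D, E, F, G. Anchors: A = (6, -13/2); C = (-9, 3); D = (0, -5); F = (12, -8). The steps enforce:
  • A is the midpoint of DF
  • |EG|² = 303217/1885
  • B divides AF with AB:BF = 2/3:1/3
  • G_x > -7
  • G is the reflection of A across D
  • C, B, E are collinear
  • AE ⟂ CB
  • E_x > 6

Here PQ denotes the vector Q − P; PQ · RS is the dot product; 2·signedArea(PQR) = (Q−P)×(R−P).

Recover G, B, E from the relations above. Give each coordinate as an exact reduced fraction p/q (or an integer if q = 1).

B = (10, -15/2)
E = (12276/1885, -21009/3770)
G = (-6, -7/2)

1. G_x = -6  [G is the reflection of A across D]
2. G_y = -7/2  [G is the reflection of A across D]
   → G = (-6, -7/2)
3. B_x = 10  [B divides AF with AB:BF = 2/3:1/3]
4. B_y = -15/2  [B divides AF with AB:BF = 2/3:1/3]
   → B = (10, -15/2)
5. E_x = 12276/1885  [C, B, E are collinear ∩ AE ⟂ CB]
6. E_y = -21009/3770  [C, B, E are collinear ∩ AE ⟂ CB]
   → E = (12276/1885, -21009/3770)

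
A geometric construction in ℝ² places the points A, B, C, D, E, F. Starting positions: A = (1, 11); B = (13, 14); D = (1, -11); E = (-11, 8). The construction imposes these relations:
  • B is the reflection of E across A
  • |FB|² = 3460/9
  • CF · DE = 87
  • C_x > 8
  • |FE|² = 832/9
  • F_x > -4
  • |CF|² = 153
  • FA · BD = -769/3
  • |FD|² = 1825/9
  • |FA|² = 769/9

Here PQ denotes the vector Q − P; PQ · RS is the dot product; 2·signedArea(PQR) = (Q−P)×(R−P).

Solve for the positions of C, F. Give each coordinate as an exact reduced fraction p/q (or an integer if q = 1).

1. F_x = -3  [line 12·x + 25·y + -92/3 = 0 ∩ |FA|² = 769/9]
2. F_y = 8/3  [line 12·x + 25·y + -92/3 = 0 ∩ |FA|² = 769/9]
   → F = (-3, 8/3)
3. C_x = 9  [line 12·x + -19·y + -1/3 = 0 ∩ |CF|² = 153]
4. C_y = 17/3  [line 12·x + -19·y + -1/3 = 0 ∩ |CF|² = 153]
   → C = (9, 17/3)

C = (9, 17/3)
F = (-3, 8/3)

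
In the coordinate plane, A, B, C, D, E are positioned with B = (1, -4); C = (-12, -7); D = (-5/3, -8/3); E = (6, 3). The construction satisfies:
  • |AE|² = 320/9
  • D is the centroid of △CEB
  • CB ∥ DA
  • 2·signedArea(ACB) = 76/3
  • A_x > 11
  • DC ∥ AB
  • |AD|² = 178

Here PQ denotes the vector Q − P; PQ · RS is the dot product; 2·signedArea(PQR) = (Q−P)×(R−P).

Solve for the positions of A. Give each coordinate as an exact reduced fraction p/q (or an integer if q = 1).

A = (34/3, 1/3)

1. A_x = 34/3  [DC ∥ AB ∩ CB ∥ DA]
2. A_y = 1/3  [DC ∥ AB ∩ CB ∥ DA]
   → A = (34/3, 1/3)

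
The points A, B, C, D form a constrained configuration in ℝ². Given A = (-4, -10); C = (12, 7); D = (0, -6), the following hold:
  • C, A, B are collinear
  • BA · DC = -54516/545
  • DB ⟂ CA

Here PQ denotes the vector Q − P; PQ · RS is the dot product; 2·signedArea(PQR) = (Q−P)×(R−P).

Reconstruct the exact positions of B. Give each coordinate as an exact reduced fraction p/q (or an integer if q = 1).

B = (-68/545, -3206/545)

1. B_x = -68/545  [C, A, B are collinear ∩ DB ⟂ CA]
2. B_y = -3206/545  [C, A, B are collinear ∩ DB ⟂ CA]
   → B = (-68/545, -3206/545)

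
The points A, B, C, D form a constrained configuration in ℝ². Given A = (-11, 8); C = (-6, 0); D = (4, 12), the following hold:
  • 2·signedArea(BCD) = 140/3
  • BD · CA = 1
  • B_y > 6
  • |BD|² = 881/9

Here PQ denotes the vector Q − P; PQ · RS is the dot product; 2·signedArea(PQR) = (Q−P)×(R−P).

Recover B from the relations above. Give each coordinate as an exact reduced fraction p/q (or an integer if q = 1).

1. B_x = -13/3  [BD · CA = 1 ∩ 2·signedArea(BCD) = 140/3]
2. B_y = 20/3  [BD · CA = 1 ∩ 2·signedArea(BCD) = 140/3]
   → B = (-13/3, 20/3)

B = (-13/3, 20/3)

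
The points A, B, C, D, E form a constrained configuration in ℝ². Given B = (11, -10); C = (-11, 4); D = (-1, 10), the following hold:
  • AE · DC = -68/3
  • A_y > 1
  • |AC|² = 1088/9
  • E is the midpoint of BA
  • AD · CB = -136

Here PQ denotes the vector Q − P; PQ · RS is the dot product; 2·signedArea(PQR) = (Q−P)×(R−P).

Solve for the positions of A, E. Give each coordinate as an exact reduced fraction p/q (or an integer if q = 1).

A = (-1/3, 4/3)
E = (16/3, -13/3)

1. A_x = -1/3  [line -22·x + 14·y + -26 = 0 ∩ |AC|² = 1088/9]
2. A_y = 4/3  [line -22·x + 14·y + -26 = 0 ∩ |AC|² = 1088/9]
   → A = (-1/3, 4/3)
3. E_x = 16/3  [AE · DC = -68/3 ∩ E is the midpoint of BA]
4. E_y = -13/3  [AE · DC = -68/3 ∩ E is the midpoint of BA]
   → E = (16/3, -13/3)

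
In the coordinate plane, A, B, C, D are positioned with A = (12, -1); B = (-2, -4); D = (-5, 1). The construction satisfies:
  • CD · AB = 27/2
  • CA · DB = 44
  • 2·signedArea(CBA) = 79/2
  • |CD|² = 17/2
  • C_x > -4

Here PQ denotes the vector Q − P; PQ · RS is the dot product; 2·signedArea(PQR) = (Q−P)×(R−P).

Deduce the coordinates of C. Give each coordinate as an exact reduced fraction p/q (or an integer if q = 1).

1. C_x = -7/2  [CA · DB = 44 ∩ CD · AB = 27/2]
2. C_y = -3/2  [CA · DB = 44 ∩ CD · AB = 27/2]
   → C = (-7/2, -3/2)

C = (-7/2, -3/2)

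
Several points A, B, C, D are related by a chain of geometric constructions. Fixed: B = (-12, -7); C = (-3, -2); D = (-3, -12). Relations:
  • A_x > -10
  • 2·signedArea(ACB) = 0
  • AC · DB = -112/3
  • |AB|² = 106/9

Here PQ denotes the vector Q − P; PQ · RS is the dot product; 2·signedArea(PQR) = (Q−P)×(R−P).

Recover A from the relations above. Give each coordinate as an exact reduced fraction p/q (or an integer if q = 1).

A = (-9, -16/3)

1. A_x = -9  [2·signedArea(ACB) = 0 ∩ AC · DB = -112/3]
2. A_y = -16/3  [2·signedArea(ACB) = 0 ∩ AC · DB = -112/3]
   → A = (-9, -16/3)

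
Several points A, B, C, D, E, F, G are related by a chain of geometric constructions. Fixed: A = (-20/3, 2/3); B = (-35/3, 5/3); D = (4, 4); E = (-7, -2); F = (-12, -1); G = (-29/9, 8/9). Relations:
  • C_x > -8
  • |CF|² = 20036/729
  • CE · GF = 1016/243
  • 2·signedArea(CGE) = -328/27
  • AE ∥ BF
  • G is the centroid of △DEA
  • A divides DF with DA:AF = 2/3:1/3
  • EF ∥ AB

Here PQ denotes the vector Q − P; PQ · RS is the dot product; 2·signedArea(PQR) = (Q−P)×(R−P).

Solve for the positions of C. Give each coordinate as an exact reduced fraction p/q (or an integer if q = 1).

1. C_x = -194/27  [2·signedArea(CGE) = -328/27 ∩ CE · GF = 1016/243]
2. C_y = 29/27  [2·signedArea(CGE) = -328/27 ∩ CE · GF = 1016/243]
   → C = (-194/27, 29/27)

C = (-194/27, 29/27)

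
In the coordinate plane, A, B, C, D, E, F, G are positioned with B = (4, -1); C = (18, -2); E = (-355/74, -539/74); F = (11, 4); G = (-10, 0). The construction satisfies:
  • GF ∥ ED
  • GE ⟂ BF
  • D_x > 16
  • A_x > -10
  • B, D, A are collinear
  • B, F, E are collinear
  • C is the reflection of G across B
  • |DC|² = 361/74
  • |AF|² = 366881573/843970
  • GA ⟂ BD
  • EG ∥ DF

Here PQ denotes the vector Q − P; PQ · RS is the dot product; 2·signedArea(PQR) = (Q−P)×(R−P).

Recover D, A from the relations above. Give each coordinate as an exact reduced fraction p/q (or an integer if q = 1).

1. D_x = 1199/74  [EG ∥ DF ∩ GF ∥ ED]
2. D_y = -243/74  [EG ∥ DF ∩ GF ∥ ED]
   → D = (1199/74, -243/74)
3. A_x = -8192453/843970  [B, D, A are collinear ∩ GA ⟂ BD]
4. A_y = 1321089/843970  [B, D, A are collinear ∩ GA ⟂ BD]
   → A = (-8192453/843970, 1321089/843970)

A = (-8192453/843970, 1321089/843970)
D = (1199/74, -243/74)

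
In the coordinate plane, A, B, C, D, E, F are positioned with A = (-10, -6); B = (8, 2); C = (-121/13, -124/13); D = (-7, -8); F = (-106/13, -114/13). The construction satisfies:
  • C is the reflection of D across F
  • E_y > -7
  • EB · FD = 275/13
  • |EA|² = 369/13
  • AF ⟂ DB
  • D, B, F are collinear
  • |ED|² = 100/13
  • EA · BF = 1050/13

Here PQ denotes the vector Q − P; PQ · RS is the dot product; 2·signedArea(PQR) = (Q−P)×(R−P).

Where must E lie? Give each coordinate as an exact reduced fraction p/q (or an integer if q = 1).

E = (-61/13, -84/13)

1. E_x = -61/13  [line 210/13·x + 140/13·y + 1890/13 = 0 ∩ |ED|² = 100/13]
2. E_y = -84/13  [line 210/13·x + 140/13·y + 1890/13 = 0 ∩ |ED|² = 100/13]
   → E = (-61/13, -84/13)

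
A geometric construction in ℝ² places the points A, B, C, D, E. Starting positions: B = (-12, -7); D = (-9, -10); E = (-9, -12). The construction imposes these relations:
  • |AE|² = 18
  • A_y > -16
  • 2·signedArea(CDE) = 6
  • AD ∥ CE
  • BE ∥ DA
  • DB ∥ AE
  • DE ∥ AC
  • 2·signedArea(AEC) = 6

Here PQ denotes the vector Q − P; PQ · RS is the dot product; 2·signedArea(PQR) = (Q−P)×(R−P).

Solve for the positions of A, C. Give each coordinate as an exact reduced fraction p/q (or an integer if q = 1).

A = (-6, -15)
C = (-6, -17)

1. A_x = -6  [DB ∥ AE ∩ BE ∥ DA]
2. A_y = -15  [DB ∥ AE ∩ BE ∥ DA]
   → A = (-6, -15)
3. C_x = -6  [AD ∥ CE ∩ DE ∥ AC]
4. C_y = -17  [AD ∥ CE ∩ DE ∥ AC]
   → C = (-6, -17)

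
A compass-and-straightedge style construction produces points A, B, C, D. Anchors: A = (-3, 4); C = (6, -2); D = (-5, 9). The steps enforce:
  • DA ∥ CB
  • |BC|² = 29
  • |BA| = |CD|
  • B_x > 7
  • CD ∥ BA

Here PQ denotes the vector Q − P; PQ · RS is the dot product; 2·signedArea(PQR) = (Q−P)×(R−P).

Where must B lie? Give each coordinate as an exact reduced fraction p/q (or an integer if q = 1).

1. B_x = 8  [CD ∥ BA ∩ DA ∥ CB]
2. B_y = -7  [CD ∥ BA ∩ DA ∥ CB]
   → B = (8, -7)

B = (8, -7)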